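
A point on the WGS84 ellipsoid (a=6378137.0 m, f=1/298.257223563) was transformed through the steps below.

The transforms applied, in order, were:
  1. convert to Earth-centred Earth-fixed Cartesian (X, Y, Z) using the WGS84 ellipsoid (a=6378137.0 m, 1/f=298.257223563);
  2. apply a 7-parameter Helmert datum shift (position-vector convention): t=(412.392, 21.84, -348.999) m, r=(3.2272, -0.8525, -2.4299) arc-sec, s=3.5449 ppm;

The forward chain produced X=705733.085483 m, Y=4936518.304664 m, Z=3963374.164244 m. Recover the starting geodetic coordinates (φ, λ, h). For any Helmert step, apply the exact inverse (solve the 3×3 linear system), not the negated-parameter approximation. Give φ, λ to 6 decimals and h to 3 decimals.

start: X=705733.0855, Y=4936518.3047, Z=3963374.1642 m
→ Helmert⁻¹: X=705276.4201, Y=4936549.2884, Z=3963628.9606
→ geod (Bowring, a=6378137.000): φ=38.66681700°, λ=81.86927100°, h=198.5830 m

φ=38.666817°, λ=81.869271°, h=198.583 m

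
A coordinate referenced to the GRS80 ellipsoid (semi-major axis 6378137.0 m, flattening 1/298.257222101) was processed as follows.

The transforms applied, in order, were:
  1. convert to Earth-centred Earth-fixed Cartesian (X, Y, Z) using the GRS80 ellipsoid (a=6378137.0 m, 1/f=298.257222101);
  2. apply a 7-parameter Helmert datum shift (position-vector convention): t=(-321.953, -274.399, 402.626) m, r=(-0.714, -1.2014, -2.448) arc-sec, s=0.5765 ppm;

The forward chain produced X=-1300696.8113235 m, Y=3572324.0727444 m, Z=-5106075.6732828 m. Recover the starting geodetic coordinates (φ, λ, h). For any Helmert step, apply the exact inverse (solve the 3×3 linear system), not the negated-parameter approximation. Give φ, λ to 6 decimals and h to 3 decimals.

start: X=-1300696.8113, Y=3572324.0727, Z=-5106075.6733 m
→ Helmert⁻¹: X=-1300446.2519, Y=3572598.6545, Z=-5106455.4141
→ geod (Bowring, a=6378137.000): φ=-53.51521700°, λ=110.00179400°, h=2003.3870 m

φ=-53.515217°, λ=110.001794°, h=2003.387 m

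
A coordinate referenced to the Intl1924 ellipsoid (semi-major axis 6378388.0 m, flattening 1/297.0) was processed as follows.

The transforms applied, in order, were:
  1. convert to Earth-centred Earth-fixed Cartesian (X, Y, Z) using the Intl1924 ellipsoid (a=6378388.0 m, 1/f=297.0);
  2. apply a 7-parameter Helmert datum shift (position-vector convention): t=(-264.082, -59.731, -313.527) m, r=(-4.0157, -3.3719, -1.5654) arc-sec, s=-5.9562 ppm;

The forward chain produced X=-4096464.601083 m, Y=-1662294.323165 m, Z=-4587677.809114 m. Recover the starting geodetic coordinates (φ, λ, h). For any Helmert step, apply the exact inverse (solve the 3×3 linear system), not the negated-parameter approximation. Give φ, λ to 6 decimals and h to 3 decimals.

start: X=-4096464.6011, Y=-1662294.3232, Z=-4587677.8091 m
→ Helmert⁻¹: X=-4096287.2937, Y=-1662186.2710, Z=-4587357.0023
→ geod (Bowring, a=6378388.000): φ=-46.25299200°, λ=-157.91373200°, h=3510.3520 m

φ=-46.252992°, λ=-157.913732°, h=3510.352 m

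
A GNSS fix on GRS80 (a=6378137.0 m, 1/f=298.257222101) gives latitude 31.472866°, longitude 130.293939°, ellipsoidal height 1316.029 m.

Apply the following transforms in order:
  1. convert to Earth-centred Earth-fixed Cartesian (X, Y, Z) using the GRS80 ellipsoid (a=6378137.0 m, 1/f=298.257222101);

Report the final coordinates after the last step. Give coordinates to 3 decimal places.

start: φ=31.472866°, λ=130.293939°, h=1316.029 m
→ ECEF (a=6378137.000, f=1/298.257222101): X=-3521929.7971, Y=4153807.7670, Z=3311408.5181

X=-3521929.797 m, Y=4153807.767 m, Z=3311408.518 m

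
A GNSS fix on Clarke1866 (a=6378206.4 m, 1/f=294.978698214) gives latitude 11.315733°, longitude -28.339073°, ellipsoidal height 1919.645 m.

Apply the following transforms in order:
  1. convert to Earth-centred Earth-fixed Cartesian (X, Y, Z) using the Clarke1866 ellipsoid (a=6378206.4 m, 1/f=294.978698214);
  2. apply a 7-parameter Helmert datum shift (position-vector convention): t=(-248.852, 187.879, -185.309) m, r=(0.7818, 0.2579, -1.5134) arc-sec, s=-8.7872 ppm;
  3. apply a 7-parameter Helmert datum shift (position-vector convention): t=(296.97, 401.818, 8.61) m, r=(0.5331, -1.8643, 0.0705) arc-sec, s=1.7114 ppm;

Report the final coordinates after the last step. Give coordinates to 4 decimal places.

start: φ=11.315733°, λ=-28.339073°, h=1919.645 m
→ ECEF (a=6378206.400, f=1/294.978698214): X=5507049.2584, Y=-2970086.6573, Z=1243570.0301
→ Helmert 7p (PV): X=5506731.7779, Y=-2969917.7988, Z=1243355.6507
→ Helmert 7p (PV): X=5507027.9493, Y=-2969522.3948, Z=1243408.4847

X=5507027.9493 m, Y=-2969522.3948 m, Z=1243408.4847 m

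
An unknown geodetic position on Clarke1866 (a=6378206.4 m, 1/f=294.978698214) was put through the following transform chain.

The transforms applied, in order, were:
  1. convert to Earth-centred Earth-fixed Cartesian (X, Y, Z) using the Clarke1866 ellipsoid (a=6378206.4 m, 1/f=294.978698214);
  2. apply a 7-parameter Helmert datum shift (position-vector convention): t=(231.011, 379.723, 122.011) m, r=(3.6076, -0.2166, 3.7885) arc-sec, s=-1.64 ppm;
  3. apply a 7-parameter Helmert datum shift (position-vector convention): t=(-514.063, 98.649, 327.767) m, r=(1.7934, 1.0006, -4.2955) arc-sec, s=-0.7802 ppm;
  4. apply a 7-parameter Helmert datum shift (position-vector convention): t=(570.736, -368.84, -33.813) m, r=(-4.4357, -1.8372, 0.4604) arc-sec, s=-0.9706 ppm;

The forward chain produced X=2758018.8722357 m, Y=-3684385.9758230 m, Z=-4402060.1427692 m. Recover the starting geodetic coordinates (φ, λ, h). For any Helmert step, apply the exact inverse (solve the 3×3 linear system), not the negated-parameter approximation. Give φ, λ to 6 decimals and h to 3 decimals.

φ=-43.923487°, λ=-53.186644°, h=1035.026 m

start: X=2758018.8722, Y=-3684385.9758, Z=-4402060.1428 m
→ Helmert⁻¹: X=2757403.3800, Y=-3683932.1989, Z=-4402134.3851
→ Helmert⁻¹: X=2758017.6713, Y=-3684014.5635, Z=-4402420.1764
→ Helmert⁻¹: X=2757718.8856, Y=-3684527.9805, Z=-4402487.8606
→ geod (Bowring, a=6378206.400): φ=-43.92348700°, λ=-53.18664400°, h=1035.0260 m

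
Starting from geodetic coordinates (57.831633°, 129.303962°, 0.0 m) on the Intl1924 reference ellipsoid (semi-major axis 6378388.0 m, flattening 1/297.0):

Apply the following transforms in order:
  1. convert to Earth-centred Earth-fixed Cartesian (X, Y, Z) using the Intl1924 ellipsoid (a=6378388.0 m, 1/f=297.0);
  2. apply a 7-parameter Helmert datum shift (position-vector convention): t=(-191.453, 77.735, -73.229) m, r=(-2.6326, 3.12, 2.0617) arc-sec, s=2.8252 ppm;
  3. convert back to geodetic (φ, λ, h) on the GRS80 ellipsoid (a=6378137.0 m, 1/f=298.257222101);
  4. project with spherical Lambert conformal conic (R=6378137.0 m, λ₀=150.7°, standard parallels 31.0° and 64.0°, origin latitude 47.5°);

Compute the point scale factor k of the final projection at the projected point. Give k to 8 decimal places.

0.97232644

start: φ=57.831633°, λ=129.303962°, h=0.000 m
→ ECEF (a=6378388.000, f=1/297.0): X=-2156286.7024, Y=2634095.8993, Z=5375890.4813
→ Helmert 7p (PV): X=-2156429.2593, Y=2634228.1370, Z=5375831.4371
→ geod (Bowring, a=6378137.000): φ=57.82914630°, λ=129.30440878°, h=238.1749 m
→ into lcc (λ₀=150.7°): φ=57.82914630°, λ−λ₀=-21.39559122°
scale k = 0.97232644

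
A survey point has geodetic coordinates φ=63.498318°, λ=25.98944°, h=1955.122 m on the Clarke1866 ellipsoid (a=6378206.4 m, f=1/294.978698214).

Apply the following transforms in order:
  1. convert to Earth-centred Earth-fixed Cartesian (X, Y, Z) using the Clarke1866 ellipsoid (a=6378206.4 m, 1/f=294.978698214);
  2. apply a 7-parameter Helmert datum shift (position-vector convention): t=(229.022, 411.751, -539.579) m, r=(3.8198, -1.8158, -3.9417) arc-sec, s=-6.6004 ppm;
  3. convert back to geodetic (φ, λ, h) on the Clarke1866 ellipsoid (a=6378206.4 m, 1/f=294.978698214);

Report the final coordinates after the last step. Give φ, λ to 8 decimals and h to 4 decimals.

φ=63.49397379°, λ=25.99229934°, h=1602.9145 m

start: φ=63.498318°, λ=25.989440°, h=1955.122 m
→ ECEF (a=6378206.400, f=1/294.978698214): X=2566042.6799, Y=1250957.2480, Z=5686536.0518
→ Helmert 7p (PV): X=2566228.6108, Y=1251206.3979, Z=5686004.6950
→ geod (Bowring, a=6378206.400): φ=63.49397379°, λ=25.99229934°, h=1602.9145 m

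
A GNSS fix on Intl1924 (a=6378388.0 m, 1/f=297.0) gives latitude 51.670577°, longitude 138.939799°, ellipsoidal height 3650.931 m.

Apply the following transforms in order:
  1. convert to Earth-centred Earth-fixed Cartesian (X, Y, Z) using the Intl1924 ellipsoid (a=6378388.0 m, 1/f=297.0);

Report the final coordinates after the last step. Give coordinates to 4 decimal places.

X=-2990618.5679 m, Y=2605226.8426 m, Z=4983116.2764 m

start: φ=51.670577°, λ=138.939799°, h=3650.931 m
→ ECEF (a=6378388.000, f=1/297.0): X=-2990618.5679, Y=2605226.8426, Z=4983116.2764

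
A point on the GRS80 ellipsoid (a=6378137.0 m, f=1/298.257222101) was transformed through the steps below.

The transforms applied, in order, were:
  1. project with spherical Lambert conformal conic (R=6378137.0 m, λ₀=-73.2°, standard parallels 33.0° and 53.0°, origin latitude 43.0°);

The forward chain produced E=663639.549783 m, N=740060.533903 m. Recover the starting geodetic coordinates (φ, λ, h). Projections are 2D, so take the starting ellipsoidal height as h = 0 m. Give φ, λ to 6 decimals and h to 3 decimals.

start: E=663639.5498, N=740060.5339 m
→ lcc⁻¹: φ=49.40297000°, λ=-63.93301900°

φ=49.402970°, λ=-63.933019°, h=0.000 m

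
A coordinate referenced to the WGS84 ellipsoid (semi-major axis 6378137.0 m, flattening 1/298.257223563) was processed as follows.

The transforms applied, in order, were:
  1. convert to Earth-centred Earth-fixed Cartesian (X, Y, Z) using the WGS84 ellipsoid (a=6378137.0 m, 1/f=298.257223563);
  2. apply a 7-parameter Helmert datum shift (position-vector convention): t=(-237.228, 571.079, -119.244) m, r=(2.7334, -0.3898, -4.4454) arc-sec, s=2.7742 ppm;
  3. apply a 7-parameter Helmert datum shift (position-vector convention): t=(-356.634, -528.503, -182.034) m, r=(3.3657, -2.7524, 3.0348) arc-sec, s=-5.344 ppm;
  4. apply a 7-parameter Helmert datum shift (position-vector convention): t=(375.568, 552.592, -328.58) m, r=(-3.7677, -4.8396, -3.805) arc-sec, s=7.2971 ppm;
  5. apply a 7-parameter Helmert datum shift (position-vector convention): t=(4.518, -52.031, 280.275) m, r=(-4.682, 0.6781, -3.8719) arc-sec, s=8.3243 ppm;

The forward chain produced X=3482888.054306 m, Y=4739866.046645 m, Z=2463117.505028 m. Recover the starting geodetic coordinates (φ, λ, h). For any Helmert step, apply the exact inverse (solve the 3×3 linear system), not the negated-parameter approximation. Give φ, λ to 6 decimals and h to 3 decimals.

start: X=3482888.0543, Y=4739866.0466, Z=2463117.5050 m
→ Helmert⁻¹: X=3482757.4722, Y=4739888.0919, Z=2462935.7691
→ Helmert⁻¹: X=3482326.8615, Y=4739320.1613, Z=2463251.2385
→ Helmert⁻¹: X=3482804.7158, Y=4739862.9462, Z=2463322.6204
→ Helmert⁻¹: X=3482934.7937, Y=4739386.4276, Z=2463365.6424
→ geod (Bowring, a=6378137.000): φ=22.86278700°, λ=53.68815000°, h=1649.4030 m

φ=22.862787°, λ=53.688150°, h=1649.403 m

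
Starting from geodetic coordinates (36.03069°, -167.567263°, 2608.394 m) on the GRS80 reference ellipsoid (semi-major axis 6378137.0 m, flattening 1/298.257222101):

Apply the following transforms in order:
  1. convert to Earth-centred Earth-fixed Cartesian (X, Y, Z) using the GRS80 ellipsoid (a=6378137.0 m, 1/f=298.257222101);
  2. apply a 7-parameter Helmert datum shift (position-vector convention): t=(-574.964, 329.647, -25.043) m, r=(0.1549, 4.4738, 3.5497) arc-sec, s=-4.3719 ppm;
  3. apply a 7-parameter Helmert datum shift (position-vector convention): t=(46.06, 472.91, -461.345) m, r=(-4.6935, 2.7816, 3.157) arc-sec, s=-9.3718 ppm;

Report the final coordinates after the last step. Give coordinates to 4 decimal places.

X=-5045249.8092 m, Y=-1111492.2121 m, Z=3732144.6664 m

start: φ=36.030690°, λ=-167.567263°, h=2608.394 m
→ ECEF (a=6378137.000, f=1/298.257222101): X=-5044957.6967, Y=-1112228.1397, Z=3732480.4235
→ Helmert 7p (PV): X=-5045410.5083, Y=-1111983.2536, Z=3732547.6498
→ Helmert 7p (PV): X=-5045249.8092, Y=-1111492.2121, Z=3732144.6664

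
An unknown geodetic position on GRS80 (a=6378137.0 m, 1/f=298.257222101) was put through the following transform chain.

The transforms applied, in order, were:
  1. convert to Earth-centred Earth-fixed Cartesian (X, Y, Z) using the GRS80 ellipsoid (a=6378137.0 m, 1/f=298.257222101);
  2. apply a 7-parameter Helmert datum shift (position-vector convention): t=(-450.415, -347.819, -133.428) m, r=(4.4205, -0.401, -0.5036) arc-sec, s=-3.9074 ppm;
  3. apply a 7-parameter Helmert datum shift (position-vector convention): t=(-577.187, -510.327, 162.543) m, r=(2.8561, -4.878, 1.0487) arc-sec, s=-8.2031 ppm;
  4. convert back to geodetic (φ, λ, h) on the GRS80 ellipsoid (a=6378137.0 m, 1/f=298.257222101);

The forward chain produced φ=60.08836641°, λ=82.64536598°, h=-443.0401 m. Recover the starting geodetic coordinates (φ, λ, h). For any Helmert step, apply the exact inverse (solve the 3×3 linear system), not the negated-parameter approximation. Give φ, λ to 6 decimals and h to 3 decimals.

start: φ=60.088366°, λ=82.645366°, h=-443.040 m
→ ECEF (a=6378137.000, f=1/298.257222101): X=408142.3212, Y=3162122.5715, Z=5505009.1167
→ Helmert⁻¹: X=408869.1262, Y=3162732.9875, Z=5504838.2678
→ Helmert⁻¹: X=409324.1197, Y=3163212.1424, Z=5504924.6189
→ geod (Bowring, a=6378137.000): φ=60.07840300°, λ=82.62681700°, h=98.1960 m

φ=60.078403°, λ=82.626817°, h=98.196 m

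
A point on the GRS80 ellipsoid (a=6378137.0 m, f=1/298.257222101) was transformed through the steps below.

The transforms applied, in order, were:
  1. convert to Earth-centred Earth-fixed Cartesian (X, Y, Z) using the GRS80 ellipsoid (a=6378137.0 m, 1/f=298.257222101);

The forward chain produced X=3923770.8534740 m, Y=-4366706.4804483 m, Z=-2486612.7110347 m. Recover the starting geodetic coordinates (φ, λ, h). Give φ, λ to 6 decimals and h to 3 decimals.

start: X=3923770.8535, Y=-4366706.4804, Z=-2486612.7110 m
→ geod (Bowring, a=6378137.000): φ=-23.09455500°, λ=-48.05823600°, h=657.0550 m

φ=-23.094555°, λ=-48.058236°, h=657.055 m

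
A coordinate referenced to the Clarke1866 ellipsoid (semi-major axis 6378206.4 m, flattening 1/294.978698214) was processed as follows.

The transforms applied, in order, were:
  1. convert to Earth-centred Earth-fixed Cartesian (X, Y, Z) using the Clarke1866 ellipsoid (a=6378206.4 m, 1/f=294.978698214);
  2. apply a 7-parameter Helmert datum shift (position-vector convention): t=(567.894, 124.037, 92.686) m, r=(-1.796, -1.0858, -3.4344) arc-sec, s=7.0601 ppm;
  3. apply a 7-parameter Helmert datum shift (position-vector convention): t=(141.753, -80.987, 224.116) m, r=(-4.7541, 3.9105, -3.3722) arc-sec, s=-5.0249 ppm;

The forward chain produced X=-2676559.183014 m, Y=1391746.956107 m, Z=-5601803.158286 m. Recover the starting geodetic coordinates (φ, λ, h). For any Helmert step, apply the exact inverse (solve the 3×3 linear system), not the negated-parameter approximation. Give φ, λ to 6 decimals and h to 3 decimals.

start: X=-2676559.1830, Y=1391746.9561, Z=-5601803.1583 m
→ Helmert⁻¹: X=-2676630.9349, Y=1391920.2966, Z=-5602074.0876
→ Helmert⁻¹: X=-2677232.5917, Y=1391790.6352, Z=-5602101.0101
→ geod (Bowring, a=6378206.400): φ=-61.85441500°, λ=152.53180700°, h=1606.2270 m

φ=-61.854415°, λ=152.531807°, h=1606.227 m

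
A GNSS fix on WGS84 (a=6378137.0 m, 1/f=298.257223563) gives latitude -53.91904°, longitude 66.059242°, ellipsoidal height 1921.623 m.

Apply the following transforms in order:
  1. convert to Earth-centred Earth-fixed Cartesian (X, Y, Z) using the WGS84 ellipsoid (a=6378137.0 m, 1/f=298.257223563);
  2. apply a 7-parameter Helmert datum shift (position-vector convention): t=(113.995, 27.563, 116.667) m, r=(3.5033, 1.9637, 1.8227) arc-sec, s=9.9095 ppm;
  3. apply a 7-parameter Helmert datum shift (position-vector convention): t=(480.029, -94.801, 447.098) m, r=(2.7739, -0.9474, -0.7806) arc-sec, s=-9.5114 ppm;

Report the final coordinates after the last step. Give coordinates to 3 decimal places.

start: φ=-53.919040°, λ=66.059242°, h=1921.623 m
→ ECEF (a=6378137.000, f=1/298.257223563): X=1528063.2733, Y=3441658.9445, Z=-5132995.0650
→ Helmert 7p (PV): X=1528113.1293, Y=3441821.2979, Z=-5132885.3558
→ Helmert 7p (PV): X=1528615.2249, Y=3441757.0050, Z=-5132336.1321

X=1528615.225 m, Y=3441757.005 m, Z=-5132336.132 m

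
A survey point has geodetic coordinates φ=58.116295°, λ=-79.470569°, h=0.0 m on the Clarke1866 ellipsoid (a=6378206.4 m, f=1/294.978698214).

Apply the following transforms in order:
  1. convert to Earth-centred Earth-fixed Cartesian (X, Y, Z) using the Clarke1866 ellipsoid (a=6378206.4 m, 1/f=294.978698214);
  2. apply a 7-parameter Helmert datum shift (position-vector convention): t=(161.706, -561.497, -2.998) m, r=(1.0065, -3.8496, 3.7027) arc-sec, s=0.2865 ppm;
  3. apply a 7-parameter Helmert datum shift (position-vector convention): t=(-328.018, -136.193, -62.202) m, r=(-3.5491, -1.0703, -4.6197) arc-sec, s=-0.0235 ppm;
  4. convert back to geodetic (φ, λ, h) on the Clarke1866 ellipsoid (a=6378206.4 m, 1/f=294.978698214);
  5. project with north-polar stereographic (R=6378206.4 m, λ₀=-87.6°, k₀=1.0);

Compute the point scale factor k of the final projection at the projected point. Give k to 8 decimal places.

start: φ=58.116295°, λ=-79.470569°, h=0.000 m
→ ECEF (a=6378206.400, f=1/294.978698214): X=617151.3548, Y=-3320331.4115, Z=5392391.0187
→ Helmert 7p (PV): X=617272.2012, Y=-3320909.0942, Z=5392384.8817
→ Helmert 7p (PV): X=616841.8097, Y=-3320966.2500, Z=5392382.8973
→ geod (Bowring, a=6378206.400): φ=58.11192950°, λ=-79.47769913°, h=292.9313 m
→ into stereo (λ₀=-87.6°): φ=58.11192950°, λ−λ₀=8.12230087°
scale k = 1.08161798

1.08161798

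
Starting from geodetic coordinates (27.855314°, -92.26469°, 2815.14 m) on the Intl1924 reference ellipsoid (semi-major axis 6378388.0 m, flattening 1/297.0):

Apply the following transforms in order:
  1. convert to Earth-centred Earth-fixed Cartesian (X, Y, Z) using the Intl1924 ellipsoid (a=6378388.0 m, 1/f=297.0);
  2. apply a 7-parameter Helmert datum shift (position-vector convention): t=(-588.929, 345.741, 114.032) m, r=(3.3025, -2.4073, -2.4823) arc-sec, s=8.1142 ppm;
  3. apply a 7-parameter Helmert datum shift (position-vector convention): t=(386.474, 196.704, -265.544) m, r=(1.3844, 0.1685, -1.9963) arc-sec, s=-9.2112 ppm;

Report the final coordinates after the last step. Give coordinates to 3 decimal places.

start: φ=27.855314°, λ=-92.264690°, h=2815.140 m
→ ECEF (a=6378388.000, f=1/297.0): X=-223105.7059, Y=-5641548.0927, Z=2963695.4481
→ Helmert 7p (PV): X=-223798.9285, Y=-5641292.8954, Z=2963740.5969
→ Helmert 7p (PV): X=-223462.5697, Y=-5641061.9541, Z=2963410.0734

X=-223462.570 m, Y=-5641061.954 m, Z=2963410.073 m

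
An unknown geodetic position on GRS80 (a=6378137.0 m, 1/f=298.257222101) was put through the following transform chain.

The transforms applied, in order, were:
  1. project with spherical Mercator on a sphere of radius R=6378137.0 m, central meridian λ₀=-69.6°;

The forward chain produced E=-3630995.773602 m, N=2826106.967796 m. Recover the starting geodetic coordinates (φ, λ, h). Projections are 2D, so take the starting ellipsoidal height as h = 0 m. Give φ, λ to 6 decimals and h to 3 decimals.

φ=24.595213°, λ=-102.217790°, h=0.000 m

start: E=-3630995.7736, N=2826106.9678 m
→ merc⁻¹: φ=24.59521300°, λ=-102.21779000°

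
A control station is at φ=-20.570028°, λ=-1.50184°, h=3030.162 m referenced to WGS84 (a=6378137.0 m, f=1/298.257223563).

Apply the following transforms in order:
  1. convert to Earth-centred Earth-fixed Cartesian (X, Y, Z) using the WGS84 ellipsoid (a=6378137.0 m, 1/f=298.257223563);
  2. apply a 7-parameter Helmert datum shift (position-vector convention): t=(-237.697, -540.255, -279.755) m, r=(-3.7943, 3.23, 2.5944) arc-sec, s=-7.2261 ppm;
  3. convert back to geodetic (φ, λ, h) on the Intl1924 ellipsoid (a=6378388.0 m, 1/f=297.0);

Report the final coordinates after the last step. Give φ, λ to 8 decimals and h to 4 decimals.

φ=-20.57451754°, λ=-1.50675813°, h=2633.6530 m

start: φ=-20.570028°, λ=-1.501840°, h=3030.162 m
→ ECEF (a=6378137.000, f=1/298.257223563): X=5974741.8707, Y=-156646.1270, Z=-2227953.8906
→ Helmert 7p (PV): X=5974428.0816, Y=-157151.0838, Z=-2228308.2253
→ geod (Bowring, a=6378388.000): φ=-20.57451754°, λ=-1.50675813°, h=2633.6530 m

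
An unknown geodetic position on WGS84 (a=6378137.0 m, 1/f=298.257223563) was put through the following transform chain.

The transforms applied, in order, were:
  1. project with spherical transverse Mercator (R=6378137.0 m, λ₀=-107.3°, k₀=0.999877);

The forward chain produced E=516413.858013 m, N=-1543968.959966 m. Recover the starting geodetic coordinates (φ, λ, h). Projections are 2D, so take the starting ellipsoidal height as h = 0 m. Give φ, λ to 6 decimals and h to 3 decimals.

φ=-13.825158°, λ=-102.526880°, h=0.000 m

start: E=516413.8580, N=-1543968.9600 m
→ tm⁻¹: φ=-13.82515800°, λ=-102.52688000°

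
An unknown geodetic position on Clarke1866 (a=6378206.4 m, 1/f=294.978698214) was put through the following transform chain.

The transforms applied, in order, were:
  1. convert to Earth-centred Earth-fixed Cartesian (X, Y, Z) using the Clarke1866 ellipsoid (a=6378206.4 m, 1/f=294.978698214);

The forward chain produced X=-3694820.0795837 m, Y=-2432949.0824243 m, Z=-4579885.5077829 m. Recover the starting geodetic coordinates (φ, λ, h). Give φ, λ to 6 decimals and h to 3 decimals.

start: X=-3694820.0796, Y=-2432949.0824, Z=-4579885.5078 m
→ geod (Bowring, a=6378206.400): φ=-46.18689200°, λ=-146.63606900°, h=603.5850 m

φ=-46.186892°, λ=-146.636069°, h=603.585 m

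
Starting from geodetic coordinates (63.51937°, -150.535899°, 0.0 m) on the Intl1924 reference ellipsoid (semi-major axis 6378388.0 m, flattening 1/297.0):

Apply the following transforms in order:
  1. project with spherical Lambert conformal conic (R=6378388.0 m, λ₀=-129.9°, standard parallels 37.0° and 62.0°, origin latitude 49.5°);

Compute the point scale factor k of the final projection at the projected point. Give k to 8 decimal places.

start: φ=63.519370°, λ=-150.535899°, h=0.000 m
→ into lcc (λ₀=-129.9°): φ=63.51937000°, λ−λ₀=-20.63589900°
scale k = 1.00712145

1.00712145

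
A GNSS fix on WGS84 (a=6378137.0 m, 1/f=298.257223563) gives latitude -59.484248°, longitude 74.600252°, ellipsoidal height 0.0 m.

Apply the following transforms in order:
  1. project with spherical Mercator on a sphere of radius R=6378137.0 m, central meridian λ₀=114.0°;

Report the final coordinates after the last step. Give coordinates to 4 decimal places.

E=-4385959.8847 m, N=-8285795.8122 m

start: φ=-59.484248°, λ=74.600252°, h=0.000 m
→ merc (R=6378137.0, λ₀=114.0°): E=-4385959.8847, N=-8285795.8122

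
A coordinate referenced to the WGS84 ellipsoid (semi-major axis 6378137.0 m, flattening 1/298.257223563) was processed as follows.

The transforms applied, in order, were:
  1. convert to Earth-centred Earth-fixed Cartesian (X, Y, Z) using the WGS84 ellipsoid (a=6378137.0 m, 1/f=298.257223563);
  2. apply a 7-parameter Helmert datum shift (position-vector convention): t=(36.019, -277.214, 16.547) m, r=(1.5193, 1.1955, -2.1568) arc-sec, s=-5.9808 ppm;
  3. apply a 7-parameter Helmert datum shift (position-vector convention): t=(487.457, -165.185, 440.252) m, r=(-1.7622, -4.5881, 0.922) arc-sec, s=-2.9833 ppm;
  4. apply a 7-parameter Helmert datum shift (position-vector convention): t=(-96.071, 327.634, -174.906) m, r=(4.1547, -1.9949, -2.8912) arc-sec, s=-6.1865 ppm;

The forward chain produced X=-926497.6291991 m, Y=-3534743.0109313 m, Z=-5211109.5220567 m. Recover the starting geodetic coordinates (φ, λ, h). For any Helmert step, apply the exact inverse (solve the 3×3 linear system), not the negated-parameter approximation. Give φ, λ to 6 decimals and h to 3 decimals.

φ=-55.141697°, λ=-104.694954°, h=1174.503 m

start: X=-926497.6292, Y=-3534743.0109, Z=-5211109.5221 m
→ Helmert⁻¹: X=-926408.1340, Y=-3535210.4607, Z=-5210886.6857
→ Helmert⁻¹: X=-927030.0775, Y=-3535007.1555, Z=-5211352.0651
→ Helmert⁻¹: X=-927004.4748, Y=-3534799.1611, Z=-5211379.1167
→ geod (Bowring, a=6378137.000): φ=-55.14169700°, λ=-104.69495400°, h=1174.5030 m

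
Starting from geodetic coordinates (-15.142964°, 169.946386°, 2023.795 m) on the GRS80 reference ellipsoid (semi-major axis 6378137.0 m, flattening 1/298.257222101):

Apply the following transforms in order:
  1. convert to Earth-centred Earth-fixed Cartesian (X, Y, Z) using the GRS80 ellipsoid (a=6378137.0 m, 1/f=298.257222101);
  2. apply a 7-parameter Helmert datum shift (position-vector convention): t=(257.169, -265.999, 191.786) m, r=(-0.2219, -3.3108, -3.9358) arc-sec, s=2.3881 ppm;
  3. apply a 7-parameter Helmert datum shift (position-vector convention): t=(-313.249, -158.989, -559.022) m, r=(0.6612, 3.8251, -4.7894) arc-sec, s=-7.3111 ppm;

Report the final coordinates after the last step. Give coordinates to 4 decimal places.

start: φ=-15.142964°, λ=169.946386°, h=2023.795 m
→ ECEF (a=6378137.000, f=1/298.257222101): X=-6065441.0407, Y=1075354.0174, Z=-1655903.5534
→ Helmert 7p (PV): X=-6065151.2580, Y=1075204.5418, Z=-1655814.2367
→ Helmert 7p (PV): X=-6065425.9046, Y=1075183.8294, Z=-1656245.2312

X=-6065425.9046 m, Y=1075183.8294 m, Z=-1656245.2312 m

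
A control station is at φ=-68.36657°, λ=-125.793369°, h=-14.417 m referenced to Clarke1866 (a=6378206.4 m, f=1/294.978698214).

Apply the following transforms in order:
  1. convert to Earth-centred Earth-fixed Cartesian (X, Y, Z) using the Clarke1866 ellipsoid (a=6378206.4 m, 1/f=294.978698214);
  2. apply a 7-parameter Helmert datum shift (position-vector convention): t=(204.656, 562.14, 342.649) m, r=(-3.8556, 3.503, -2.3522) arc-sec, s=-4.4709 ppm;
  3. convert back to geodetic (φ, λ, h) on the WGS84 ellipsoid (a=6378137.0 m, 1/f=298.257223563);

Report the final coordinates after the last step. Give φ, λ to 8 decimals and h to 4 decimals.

φ=-68.36733925°, λ=-125.79838580°, h=-710.0438 m

start: φ=-68.366570°, λ=-125.793369°, h=-14.417 m
→ ECEF (a=6378206.400, f=1/294.978698214): X=-1379305.0730, Y=-1912920.2413, Z=-5906087.8448
→ Helmert 7p (PV): X=-1379216.3674, Y=-1912444.2185, Z=-5905659.6086
→ geod (Bowring, a=6378137.000): φ=-68.36733925°, λ=-125.79838580°, h=-710.0438 m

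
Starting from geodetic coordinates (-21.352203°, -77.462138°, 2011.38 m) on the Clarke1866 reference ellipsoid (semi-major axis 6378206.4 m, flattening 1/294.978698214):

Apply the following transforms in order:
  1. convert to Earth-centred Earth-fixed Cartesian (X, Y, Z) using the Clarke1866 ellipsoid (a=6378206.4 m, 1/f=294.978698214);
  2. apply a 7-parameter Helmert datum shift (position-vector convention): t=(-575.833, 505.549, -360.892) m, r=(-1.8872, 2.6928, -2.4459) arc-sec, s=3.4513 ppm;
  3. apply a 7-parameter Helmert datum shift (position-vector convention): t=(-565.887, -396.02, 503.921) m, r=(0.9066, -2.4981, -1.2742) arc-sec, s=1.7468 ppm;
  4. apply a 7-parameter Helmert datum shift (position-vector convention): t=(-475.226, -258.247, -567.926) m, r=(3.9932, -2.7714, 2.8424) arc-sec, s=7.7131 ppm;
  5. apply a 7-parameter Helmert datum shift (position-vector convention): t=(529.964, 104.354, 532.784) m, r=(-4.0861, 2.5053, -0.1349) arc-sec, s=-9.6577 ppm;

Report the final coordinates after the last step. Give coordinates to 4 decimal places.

start: φ=-21.352203°, λ=-77.462138°, h=2011.380 m
→ ECEF (a=6378206.400, f=1/294.978698214): X=1290556.8997, Y=-5803175.3378, Z=-2308353.6928
→ Helmert 7p (PV): X=1289886.5703, Y=-5802726.2410, Z=-2308686.3042
→ Helmert 7p (PV): X=1289315.0510, Y=-5803130.2180, Z=-2308196.2989
→ Helmert 7p (PV): X=1288960.7528, Y=-5803370.7718, Z=-2308877.0517
→ Helmert 7p (PV): X=1289446.4295, Y=-5803256.9519, Z=-2308222.6614

X=1289446.4295 m, Y=-5803256.9519 m, Z=-2308222.6614 m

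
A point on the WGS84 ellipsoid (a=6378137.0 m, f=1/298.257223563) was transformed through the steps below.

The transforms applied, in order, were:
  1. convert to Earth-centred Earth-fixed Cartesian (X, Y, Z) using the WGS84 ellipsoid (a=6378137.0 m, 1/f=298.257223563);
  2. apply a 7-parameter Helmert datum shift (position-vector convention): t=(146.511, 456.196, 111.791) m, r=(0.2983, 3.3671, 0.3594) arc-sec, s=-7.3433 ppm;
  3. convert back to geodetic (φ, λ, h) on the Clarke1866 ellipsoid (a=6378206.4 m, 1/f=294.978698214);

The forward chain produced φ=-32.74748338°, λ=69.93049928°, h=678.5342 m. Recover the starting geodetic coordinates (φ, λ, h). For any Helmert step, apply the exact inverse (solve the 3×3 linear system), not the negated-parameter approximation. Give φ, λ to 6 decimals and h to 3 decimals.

start: φ=-32.747483°, λ=69.930499°, h=678.534 m
→ ECEF (a=6378206.400, f=1/294.978698214): X=1842892.4446, Y=5044258.7315, Z=-3430623.6251
→ Helmert⁻¹: X=1842824.2579, Y=5043831.4014, Z=-3430737.8210
→ geod (Bowring, a=6378137.000): φ=-32.74847200°, λ=69.92961800°, h=382.9910 m

φ=-32.748472°, λ=69.929618°, h=382.991 m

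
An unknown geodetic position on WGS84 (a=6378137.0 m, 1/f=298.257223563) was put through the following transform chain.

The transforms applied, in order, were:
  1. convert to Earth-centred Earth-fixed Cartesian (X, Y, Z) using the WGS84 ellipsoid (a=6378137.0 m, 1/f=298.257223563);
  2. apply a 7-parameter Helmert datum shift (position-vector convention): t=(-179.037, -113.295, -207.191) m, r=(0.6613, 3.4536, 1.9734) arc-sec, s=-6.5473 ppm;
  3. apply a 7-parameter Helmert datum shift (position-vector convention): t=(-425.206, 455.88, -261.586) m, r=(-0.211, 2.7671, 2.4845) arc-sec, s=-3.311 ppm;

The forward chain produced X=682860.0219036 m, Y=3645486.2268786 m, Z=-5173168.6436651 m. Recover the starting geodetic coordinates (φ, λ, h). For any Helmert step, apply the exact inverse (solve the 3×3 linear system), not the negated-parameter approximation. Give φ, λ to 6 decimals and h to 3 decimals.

φ=-54.542479°, λ=79.376708°, h=900.768 m

start: X=682860.0219, Y=3645486.2269, Z=-5173168.6437 m
→ Helmert⁻¹: X=683400.7915, Y=3645039.4756, Z=-5172911.2885
→ Helmert⁻¹: X=683705.7884, Y=3645153.5112, Z=-5172738.2039
→ geod (Bowring, a=6378137.000): φ=-54.54247900°, λ=79.37670800°, h=900.7680 m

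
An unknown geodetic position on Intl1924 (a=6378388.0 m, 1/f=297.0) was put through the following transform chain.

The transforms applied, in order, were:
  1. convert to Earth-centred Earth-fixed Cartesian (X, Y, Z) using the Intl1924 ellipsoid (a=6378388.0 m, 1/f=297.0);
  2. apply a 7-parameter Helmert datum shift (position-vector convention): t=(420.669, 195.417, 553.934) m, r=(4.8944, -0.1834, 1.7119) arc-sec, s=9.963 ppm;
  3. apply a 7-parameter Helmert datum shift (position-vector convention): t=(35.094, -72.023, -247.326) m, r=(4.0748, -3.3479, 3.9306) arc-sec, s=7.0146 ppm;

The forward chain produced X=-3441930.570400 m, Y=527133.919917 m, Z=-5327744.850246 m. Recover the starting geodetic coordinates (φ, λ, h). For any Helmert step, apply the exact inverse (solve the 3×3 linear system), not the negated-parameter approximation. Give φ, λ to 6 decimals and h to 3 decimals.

start: X=-3441930.5704, Y=527133.9199, Z=-5327744.8502 m
→ Helmert⁻¹: X=-3442017.9446, Y=527162.5921, Z=-5327414.7008
→ Helmert⁻¹: X=-3442404.6815, Y=526864.0705, Z=-5327924.9938
→ geod (Bowring, a=6378388.000): φ=-57.00688500°, λ=171.29833900°, h=1783.8670 m

φ=-57.006885°, λ=171.298339°, h=1783.867 m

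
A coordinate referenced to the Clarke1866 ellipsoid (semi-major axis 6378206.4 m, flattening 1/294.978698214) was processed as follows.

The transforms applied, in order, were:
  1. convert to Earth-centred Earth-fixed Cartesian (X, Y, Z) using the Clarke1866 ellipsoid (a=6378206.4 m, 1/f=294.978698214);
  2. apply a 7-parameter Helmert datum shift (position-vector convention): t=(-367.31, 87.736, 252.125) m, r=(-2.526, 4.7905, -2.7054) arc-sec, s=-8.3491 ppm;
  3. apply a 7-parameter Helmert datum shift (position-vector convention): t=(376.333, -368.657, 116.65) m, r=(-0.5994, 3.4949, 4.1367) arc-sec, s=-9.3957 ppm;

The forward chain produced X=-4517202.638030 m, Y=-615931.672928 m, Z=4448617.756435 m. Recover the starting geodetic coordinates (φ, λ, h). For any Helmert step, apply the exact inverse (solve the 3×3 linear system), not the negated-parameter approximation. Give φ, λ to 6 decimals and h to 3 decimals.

start: X=-4517202.6380, Y=-615931.6729, Z=4448617.7564 m
→ Helmert⁻¹: X=-4517709.1348, Y=-615491.1228, Z=4448464.5681
→ Helmert⁻¹: X=-4517474.7732, Y=-615697.7239, Z=4448137.1235
→ geod (Bowring, a=6378206.400): φ=44.48777800°, λ=-172.23883800°, h=2027.1070 m

φ=44.487778°, λ=-172.238838°, h=2027.107 m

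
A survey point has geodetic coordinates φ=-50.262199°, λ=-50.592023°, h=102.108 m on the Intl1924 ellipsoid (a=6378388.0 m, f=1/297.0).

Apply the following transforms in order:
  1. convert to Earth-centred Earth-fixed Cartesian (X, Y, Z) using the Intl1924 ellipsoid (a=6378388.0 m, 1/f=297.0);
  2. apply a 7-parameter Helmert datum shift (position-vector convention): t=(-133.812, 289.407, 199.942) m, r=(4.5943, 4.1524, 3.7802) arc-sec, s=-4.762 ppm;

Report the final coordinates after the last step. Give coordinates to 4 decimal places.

X=2593596.8578 m, Y=-3156366.7463 m, Z=-4881556.5542 m

start: φ=-50.262199°, λ=-50.592023°, h=102.108 m
→ ECEF (a=6378388.000, f=1/297.0): X=2593783.4408, Y=-3156827.4545, Z=-4881657.2122
→ Helmert 7p (PV): X=2593596.8578, Y=-3156366.7463, Z=-4881556.5542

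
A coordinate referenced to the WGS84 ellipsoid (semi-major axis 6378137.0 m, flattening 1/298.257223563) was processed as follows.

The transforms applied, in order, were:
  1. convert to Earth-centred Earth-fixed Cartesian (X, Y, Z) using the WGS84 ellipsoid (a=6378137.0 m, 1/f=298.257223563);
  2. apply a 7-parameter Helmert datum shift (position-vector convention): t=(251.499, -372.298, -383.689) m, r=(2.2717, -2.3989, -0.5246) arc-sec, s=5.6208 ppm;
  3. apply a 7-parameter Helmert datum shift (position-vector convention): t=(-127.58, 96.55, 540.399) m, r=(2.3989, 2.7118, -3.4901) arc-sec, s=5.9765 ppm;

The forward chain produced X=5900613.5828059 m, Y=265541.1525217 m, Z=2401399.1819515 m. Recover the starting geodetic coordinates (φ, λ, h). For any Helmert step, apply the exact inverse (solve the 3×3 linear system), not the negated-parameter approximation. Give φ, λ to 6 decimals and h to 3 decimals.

start: X=5900613.5828, Y=265541.1525, Z=2401399.1820 m
→ Helmert⁻¹: X=5900669.8383, Y=265570.7814, Z=2400918.9228
→ Helmert⁻¹: X=5900412.4246, Y=265983.0372, Z=2401217.5623
→ geod (Bowring, a=6378137.000): φ=22.25851500°, λ=2.58107300°, h=758.9690 m

φ=22.258515°, λ=2.581073°, h=758.969 m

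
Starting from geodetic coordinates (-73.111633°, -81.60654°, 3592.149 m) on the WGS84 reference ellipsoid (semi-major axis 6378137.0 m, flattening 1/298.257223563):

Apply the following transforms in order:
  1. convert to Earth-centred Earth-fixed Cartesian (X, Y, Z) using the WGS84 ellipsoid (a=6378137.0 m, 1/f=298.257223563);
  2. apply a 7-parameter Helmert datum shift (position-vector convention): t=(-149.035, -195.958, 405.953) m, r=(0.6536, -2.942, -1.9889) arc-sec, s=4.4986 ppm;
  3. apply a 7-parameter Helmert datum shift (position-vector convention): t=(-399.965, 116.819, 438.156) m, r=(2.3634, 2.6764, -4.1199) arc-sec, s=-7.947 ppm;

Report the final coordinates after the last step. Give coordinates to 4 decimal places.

start: φ=-73.111633°, λ=-81.606540°, h=3592.149 m
→ ECEF (a=6378137.000, f=1/298.257223563): X=271452.9748, Y=-1839729.0155, Z=-6084310.1695
→ Helmert 7p (PV): X=271374.2036, Y=-1839916.5875, Z=-6083933.5452
→ Helmert 7p (PV): X=270856.3903, Y=-1839720.8573, Z=-6083471.6431

X=270856.3903 m, Y=-1839720.8573 m, Z=-6083471.6431 m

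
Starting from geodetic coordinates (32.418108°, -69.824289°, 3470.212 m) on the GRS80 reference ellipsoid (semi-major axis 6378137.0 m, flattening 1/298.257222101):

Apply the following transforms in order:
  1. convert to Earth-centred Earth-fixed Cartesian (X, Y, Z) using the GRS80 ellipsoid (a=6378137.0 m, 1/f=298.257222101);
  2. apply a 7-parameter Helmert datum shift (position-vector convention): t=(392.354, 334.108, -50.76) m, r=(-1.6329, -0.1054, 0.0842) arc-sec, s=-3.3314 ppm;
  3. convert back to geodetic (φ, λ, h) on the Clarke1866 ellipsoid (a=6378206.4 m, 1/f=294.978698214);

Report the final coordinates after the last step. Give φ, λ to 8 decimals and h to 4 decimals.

φ=32.42095892°, λ=-69.81904647°, h=3270.2461 m

start: φ=32.418108°, λ=-69.824289°, h=3470.212 m
→ ECEF (a=6378137.000, f=1/298.257222101): X=1859797.4041, Y=-5061401.4264, Z=3401520.8651
→ Helmert 7p (PV): X=1860183.8903, Y=-5061022.7695, Z=3401499.7922
→ geod (Bowring, a=6378206.400): φ=32.42095892°, λ=-69.81904647°, h=3270.2461 m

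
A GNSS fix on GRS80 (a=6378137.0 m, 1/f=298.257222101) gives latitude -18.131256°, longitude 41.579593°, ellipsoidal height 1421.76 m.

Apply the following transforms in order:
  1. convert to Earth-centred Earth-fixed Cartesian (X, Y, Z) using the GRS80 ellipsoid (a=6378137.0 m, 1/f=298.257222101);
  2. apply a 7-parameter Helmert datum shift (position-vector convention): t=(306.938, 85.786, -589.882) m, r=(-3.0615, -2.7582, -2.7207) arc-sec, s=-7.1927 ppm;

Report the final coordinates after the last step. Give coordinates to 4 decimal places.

X=4536999.5442 m, Y=4024901.7234 m, Z=-1973213.0673 m

start: φ=-18.131256°, λ=41.579593°, h=1421.760 m
→ ECEF (a=6378137.000, f=1/298.257222101): X=4536645.7689, Y=4024934.0058, Z=-1972638.2981
→ Helmert 7p (PV): X=4536999.5442, Y=4024901.7234, Z=-1973213.0673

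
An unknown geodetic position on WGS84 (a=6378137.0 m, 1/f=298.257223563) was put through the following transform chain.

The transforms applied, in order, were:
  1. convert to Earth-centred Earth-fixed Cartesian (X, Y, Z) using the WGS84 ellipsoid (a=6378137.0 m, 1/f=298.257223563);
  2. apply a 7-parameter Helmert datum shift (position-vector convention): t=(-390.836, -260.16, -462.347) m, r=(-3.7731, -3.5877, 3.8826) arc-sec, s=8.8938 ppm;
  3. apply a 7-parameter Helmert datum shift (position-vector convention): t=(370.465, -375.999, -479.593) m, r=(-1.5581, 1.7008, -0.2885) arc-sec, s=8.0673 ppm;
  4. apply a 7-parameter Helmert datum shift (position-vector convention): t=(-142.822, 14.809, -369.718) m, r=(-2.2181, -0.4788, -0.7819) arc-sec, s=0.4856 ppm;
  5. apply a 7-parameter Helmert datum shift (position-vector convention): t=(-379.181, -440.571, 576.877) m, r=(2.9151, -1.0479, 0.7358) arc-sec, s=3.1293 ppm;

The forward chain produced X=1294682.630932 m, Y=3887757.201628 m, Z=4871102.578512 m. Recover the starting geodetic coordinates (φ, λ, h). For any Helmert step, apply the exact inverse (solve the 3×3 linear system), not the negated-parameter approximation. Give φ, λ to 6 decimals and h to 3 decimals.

φ=50.115315°, λ=71.576411°, h=1015.444 m

start: X=1294682.6309, Y=3887757.2016, Z=4871102.5785 m
→ Helmert⁻¹: X=1295096.3733, Y=3888249.8185, Z=4870448.9288
→ Helmert⁻¹: X=1295235.1339, Y=3888185.6518, Z=4870855.0871
→ Helmert⁻¹: X=1294808.6165, Y=3888495.2944, Z=4871335.4318
→ Helmert⁻¹: X=1295345.8685, Y=3888607.3686, Z=4871803.0519
→ geod (Bowring, a=6378137.000): φ=50.11531500°, λ=71.57641100°, h=1015.4440 m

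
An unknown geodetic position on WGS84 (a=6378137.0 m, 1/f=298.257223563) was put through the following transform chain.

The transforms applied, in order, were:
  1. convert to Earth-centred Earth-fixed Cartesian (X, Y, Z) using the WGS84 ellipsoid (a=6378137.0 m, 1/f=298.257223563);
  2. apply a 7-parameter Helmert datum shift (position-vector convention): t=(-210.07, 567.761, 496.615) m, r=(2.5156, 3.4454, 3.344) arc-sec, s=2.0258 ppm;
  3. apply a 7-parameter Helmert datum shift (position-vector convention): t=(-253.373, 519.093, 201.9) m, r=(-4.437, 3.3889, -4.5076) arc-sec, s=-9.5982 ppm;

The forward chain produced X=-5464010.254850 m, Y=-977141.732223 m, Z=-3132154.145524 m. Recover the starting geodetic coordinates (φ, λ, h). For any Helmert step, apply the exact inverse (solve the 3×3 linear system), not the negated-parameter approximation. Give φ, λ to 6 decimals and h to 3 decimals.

φ=-29.608846°, λ=-169.848740°, h=640.706 m

start: X=-5464010.2548, Y=-977141.7322, Z=-3132154.1455 m
→ Helmert⁻¹: X=-5463736.4915, Y=-977722.2269, Z=-3132496.9111
→ Helmert⁻¹: X=-5463478.8789, Y=-978237.6421, Z=-3133066.5095
→ geod (Bowring, a=6378137.000): φ=-29.60884600°, λ=-169.84874000°, h=640.7060 m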